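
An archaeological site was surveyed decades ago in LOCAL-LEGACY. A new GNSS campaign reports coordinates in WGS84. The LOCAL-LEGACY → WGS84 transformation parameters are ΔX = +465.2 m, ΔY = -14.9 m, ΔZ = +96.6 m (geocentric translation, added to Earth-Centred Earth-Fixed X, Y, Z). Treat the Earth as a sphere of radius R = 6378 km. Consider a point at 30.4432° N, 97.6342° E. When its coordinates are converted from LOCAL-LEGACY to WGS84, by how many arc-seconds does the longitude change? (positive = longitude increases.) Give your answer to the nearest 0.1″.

Δλ = -17.2″

sin φ = 0.506684, cos φ = 0.862132, sin λ = 0.991136, cos λ = -0.132848.
East component: ΔE = −sin λ·ΔX + cos λ·ΔY = −(0.991136)(465.2) + (-0.132848)(-14.9) = -459.10 m.
1° of latitude spans πR/180 = 111317 m; at latitude φ, 1° of longitude spans that × cos φ = 95970.0 m, so Δλ = -459.10 / 95970.0 × 3600 = -17.222″.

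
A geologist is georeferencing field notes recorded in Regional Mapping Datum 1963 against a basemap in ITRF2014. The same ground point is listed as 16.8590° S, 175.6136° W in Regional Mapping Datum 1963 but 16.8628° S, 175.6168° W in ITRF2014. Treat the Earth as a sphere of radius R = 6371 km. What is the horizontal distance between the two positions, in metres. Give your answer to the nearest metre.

543 m

Δφ = -16.8628° − -16.8590° = -0.0038°; Δλ = -175.6168° − -175.6136° = -0.0032°.
1° along a meridian = πR/180 = 111195 m.
ΔN = Δφ × 111195 = -422.5 m; ΔE = Δλ × 111195 × cos(-16.8590°) = -0.0032 × 111195 × 0.957021 = -340.5 m.
Distance = √(ΔE² + ΔN²) = √((-340.5)² + (-422.5)²) = 542.7 m.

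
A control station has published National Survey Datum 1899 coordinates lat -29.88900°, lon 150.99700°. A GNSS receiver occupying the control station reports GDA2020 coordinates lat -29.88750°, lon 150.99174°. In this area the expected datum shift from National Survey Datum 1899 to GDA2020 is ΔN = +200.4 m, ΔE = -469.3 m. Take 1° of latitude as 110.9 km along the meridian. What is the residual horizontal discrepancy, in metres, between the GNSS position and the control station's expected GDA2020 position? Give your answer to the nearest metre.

50 m

Observed coordinate differences: Δφ = +0.00150°, Δλ = -0.00526°.
Converting to metres (1° lat = 110900 m, cos φ = 0.866992): observed ΔN = 166.4 m, observed ΔE = -505.7 m.
Subtracting the expected shift leaves a residual of 166.4 − (200.4) = -34.0 m north and -505.7 − (-469.3) = -36.4 m east.
Residual distance = √((-34.0)² + (-36.4)²) = 49.9 m.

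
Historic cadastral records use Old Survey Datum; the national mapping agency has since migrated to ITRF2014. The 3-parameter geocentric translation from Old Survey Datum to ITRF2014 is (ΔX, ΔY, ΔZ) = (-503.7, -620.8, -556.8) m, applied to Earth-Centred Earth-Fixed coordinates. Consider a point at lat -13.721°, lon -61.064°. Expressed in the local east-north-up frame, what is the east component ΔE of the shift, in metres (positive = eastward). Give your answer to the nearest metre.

ΔE = -741 m

At φ = -13.721°, λ = -61.064°: sin φ = -0.237194, cos φ = 0.971462, sin λ = -0.875161, cos λ = 0.483832.
ΔE = −sin λ·ΔX + cos λ·ΔY = −(-0.875161)·(-503.7) + (0.483832)·(-620.8) = -741.18 m.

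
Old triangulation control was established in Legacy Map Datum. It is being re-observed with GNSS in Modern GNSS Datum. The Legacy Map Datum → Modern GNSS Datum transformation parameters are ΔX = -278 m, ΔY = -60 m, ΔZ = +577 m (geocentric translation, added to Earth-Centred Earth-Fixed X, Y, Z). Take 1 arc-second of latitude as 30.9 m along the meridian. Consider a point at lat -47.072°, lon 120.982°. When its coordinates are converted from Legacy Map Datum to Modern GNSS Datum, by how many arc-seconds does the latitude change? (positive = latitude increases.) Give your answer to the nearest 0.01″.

sin φ = -0.732210, cos φ = 0.681079, sin λ = 0.857329, cos λ = -0.514769.
North component: ΔN = −sin φ cos λ·ΔX − sin φ sin λ·ΔY + cos φ·ΔZ = −(-0.732210)(-0.514769)(-278) − (-0.732210)(0.857329)(-60) + (0.681079)(577) = 460.10 m.
1° of latitude spans 3600 × 30.90 = 111240 m, so Δφ = 460.10 / 111240 × 3600 = 14.890″.

Δφ = 14.89″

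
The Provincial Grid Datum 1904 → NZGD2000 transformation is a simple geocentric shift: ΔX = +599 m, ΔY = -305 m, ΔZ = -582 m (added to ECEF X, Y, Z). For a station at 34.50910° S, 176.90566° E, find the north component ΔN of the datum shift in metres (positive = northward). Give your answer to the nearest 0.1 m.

The local north axis is (−sin φ cos λ, −sin φ sin λ, cos φ), giving ΔN = -338.861 − 9.327 − 479.589 = -827.78 m.

ΔN = -827.8 m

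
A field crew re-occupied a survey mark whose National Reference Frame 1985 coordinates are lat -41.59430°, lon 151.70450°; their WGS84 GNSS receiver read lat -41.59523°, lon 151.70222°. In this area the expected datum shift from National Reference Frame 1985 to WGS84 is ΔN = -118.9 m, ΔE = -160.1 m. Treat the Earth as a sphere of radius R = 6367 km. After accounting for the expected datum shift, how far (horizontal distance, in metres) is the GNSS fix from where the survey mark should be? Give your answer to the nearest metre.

33 m

Observed coordinate differences: Δφ = -0.00093°, Δλ = -0.00228°.
Converting to metres (1° lat = 111125 m, cos φ = 0.747864): observed ΔN = -103.3 m, observed ΔE = -189.5 m.
Subtracting the expected shift leaves a residual of -103.3 − (-118.9) = 15.6 m north and -189.5 − (-160.1) = -29.4 m east.
Residual distance = √(15.6² + (-29.4)²) = 33.2 m.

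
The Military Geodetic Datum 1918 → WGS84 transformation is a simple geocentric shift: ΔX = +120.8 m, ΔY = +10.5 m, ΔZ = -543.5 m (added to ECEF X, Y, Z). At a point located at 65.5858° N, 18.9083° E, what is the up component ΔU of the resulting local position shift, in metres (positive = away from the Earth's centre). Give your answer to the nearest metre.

The local up (radial) axis is (cos φ cos λ, cos φ sin λ, sin φ), giving ΔU = 47.236 + 1.406 − 494.901 = -446.26 m.

ΔU = -446 m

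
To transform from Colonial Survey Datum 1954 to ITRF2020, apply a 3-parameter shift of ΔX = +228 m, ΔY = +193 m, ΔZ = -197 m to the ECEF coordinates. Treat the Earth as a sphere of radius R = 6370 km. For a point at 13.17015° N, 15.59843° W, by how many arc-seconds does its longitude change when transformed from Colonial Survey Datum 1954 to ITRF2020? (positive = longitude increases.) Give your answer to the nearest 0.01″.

sin φ = 0.227844, cos φ = 0.973698, sin λ = -0.268893, cos λ = 0.963170.
East component: ΔE = −sin λ·ΔX + cos λ·ΔY = −(-0.268893)(228) + (0.963170)(193) = 247.20 m.
1° of latitude spans πR/180 = 111177 m; at latitude φ, 1° of longitude spans that × cos φ = 108253.3 m, so Δλ = 247.20 / 108253.3 × 3600 = 8.221″.

Δλ = 8.22″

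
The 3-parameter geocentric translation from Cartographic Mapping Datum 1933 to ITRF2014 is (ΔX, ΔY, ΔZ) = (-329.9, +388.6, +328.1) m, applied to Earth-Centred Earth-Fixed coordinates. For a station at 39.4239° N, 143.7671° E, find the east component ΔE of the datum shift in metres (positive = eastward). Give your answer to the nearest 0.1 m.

ΔE = -118.5 m

At φ = 39.4239°, λ = 143.7671°: sin φ = 0.635053, cos φ = 0.772469, sin λ = 0.591069, cos λ = -0.806621.
ΔE = −sin λ·ΔX + cos λ·ΔY = −(0.591069)·(-329.9) + (-0.806621)·(388.6) = -118.46 m.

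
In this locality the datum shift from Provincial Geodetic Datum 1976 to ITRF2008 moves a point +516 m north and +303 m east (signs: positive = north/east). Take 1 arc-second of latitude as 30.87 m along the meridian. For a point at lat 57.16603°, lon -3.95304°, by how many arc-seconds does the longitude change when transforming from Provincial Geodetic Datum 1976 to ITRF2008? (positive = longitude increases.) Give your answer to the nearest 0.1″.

Δλ = 18.1″

At latitude 57.16603°, cos φ = 0.542206.
1″ of longitude at this latitude = 30.87 × cos φ = 16.7379 m, so Δλ = 303.0 / 16.7379 = 18.103″.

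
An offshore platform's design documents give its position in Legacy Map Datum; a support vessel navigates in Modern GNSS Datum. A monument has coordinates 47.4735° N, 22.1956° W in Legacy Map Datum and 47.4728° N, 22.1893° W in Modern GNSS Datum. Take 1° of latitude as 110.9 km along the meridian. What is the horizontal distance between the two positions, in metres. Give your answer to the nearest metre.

Δφ = 47.4728° − 47.4735° = -0.0007°; Δλ = -22.1893° − -22.1956° = +0.0063°.
ΔN = Δφ × 110900 = -77.6 m; ΔE = Δλ × 110900 × cos(47.4735°) = +0.0063 × 110900 × 0.675931 = 472.3 m.
Distance = √(ΔE² + ΔN²) = √(472.3² + (-77.6)²) = 478.6 m.

479 m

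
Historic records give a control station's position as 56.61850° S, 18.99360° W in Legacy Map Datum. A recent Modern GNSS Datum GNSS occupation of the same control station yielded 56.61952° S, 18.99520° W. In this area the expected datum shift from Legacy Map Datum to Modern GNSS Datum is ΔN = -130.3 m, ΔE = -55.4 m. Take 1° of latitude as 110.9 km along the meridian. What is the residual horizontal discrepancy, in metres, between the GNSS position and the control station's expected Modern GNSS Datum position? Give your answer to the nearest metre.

46 m

Observed coordinate differences: Δφ = -0.00102°, Δλ = -0.00160°.
Converting to metres (1° lat = 110900 m, cos φ = 0.550211): observed ΔN = -113.1 m, observed ΔE = -97.6 m.
Subtracting the expected shift leaves a residual of -113.1 − (-130.3) = 17.2 m north and -97.6 − (-55.4) = -42.2 m east.
Residual distance = √(17.2² + (-42.2)²) = 45.6 m.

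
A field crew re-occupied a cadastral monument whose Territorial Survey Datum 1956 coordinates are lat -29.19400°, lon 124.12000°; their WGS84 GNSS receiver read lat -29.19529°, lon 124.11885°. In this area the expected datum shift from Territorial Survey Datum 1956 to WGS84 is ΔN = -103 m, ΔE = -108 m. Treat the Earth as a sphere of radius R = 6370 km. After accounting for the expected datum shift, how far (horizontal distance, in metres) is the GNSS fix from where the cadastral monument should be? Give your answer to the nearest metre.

41 m

Observed coordinate differences: Δφ = -0.00129°, Δλ = -0.00115°.
Converting to metres (1° lat = 111177 m, cos φ = 0.872973): observed ΔN = -143.4 m, observed ΔE = -111.6 m.
Subtracting the expected shift leaves a residual of -143.4 − (-103) = -40.4 m north and -111.6 − (-108) = -3.6 m east.
Residual distance = √((-40.4)² + (-3.6)²) = 40.6 m.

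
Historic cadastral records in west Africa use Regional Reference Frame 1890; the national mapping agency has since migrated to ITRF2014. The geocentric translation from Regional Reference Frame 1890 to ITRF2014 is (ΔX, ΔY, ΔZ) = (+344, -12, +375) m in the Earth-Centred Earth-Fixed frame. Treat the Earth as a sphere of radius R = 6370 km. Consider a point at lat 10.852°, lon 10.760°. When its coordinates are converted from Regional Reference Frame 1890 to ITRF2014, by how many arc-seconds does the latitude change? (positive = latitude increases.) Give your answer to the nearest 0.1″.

Δφ = 9.9″

sin φ = 0.188273, cos φ = 0.982117, sin λ = 0.186696, cos λ = 0.982418.
North component: ΔN = −sin φ cos λ·ΔX − sin φ sin λ·ΔY + cos φ·ΔZ = −(0.188273)(0.982418)(344) − (0.188273)(0.186696)(-12) + (0.982117)(375) = 305.09 m.
1° of latitude spans πR/180 = 111177 m, so Δφ = 305.09 / 111177 × 3600 = 9.879″.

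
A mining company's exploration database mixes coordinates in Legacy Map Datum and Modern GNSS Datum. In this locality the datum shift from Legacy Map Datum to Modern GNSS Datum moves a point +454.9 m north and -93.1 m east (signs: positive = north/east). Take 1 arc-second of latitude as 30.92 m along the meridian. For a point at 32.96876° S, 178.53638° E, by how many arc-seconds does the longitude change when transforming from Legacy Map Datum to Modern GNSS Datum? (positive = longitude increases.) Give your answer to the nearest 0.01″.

Δλ = -3.59″

At latitude -32.96876°, cos φ = 0.838967.
1″ of longitude at this latitude = 30.92 × cos φ = 25.9409 m, so Δλ = -93.1 / 25.9409 = -3.589″.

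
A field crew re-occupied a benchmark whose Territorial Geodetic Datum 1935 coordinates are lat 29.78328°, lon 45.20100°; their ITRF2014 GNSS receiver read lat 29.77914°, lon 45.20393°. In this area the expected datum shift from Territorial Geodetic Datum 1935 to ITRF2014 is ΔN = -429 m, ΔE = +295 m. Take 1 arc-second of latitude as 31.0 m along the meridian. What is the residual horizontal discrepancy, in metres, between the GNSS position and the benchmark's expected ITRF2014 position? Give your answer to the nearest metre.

35 m

Observed coordinate differences: Δφ = -0.00414°, Δλ = +0.00293°.
Converting to metres (1° lat = 111600 m, cos φ = 0.867910): observed ΔN = -462.0 m, observed ΔE = 283.8 m.
Subtracting the expected shift leaves a residual of -462.0 − (-429) = -33.0 m north and 283.8 − (295) = -11.2 m east.
Residual distance = √((-33.0)² + (-11.2)²) = 34.9 m.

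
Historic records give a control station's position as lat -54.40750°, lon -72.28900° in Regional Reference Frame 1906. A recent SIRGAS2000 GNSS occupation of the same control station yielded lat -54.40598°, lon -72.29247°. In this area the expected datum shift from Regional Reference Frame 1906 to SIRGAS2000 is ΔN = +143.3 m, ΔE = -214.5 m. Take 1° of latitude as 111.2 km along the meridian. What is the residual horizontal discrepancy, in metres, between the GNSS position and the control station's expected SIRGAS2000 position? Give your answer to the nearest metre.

28 m

Observed coordinate differences: Δφ = +0.00152°, Δλ = -0.00347°.
Converting to metres (1° lat = 111200 m, cos φ = 0.582017): observed ΔN = 169.0 m, observed ΔE = -224.6 m.
Subtracting the expected shift leaves a residual of 169.0 − (143.3) = 25.7 m north and -224.6 − (-214.5) = -10.1 m east.
Residual distance = √(25.7² + (-10.1)²) = 27.6 m.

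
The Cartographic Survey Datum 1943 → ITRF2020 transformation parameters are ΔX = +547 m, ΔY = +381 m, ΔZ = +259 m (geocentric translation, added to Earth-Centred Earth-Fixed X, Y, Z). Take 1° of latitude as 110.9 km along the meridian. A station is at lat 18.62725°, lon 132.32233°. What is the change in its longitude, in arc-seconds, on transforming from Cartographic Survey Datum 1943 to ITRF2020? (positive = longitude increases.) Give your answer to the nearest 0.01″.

Δλ = -22.64″

sin φ = 0.319410, cos φ = 0.947617, sin λ = 0.739369, cos λ = -0.673301.
East component: ΔE = −sin λ·ΔX + cos λ·ΔY = −(0.739369)(547) + (-0.673301)(381) = -660.96 m.
1° of latitude spans 110900 m; at latitude φ, 1° of longitude spans that × cos φ = 105090.7 m, so Δλ = -660.96 / 105090.7 × 3600 = -22.642″.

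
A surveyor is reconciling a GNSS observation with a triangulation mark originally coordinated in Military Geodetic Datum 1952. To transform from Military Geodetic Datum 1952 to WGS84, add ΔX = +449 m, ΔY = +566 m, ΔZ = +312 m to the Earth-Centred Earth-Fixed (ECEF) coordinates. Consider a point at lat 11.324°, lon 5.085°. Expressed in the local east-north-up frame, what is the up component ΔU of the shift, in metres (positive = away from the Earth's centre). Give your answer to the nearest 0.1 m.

The local up (radial) axis is (cos φ cos λ, cos φ sin λ, sin φ), giving ΔU = 438.526 + 49.190 + 61.263 = 548.98 m.

ΔU = 549.0 m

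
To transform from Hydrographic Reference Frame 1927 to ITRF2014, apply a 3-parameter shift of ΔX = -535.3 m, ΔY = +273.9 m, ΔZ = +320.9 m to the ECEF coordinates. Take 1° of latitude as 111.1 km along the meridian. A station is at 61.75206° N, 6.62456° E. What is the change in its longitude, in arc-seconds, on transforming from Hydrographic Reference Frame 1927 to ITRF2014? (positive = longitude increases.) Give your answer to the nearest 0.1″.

sin φ = 0.880908, cos φ = 0.473288, sin λ = 0.115363, cos λ = 0.993323.
East component: ΔE = −sin λ·ΔX + cos λ·ΔY = −(0.115363)(-535.3) + (0.993323)(273.9) = 333.83 m.
1° of latitude spans 111100 m; at latitude φ, 1° of longitude spans that × cos φ = 52582.3 m, so Δλ = 333.83 / 52582.3 × 3600 = 22.855″.

Δλ = 22.9″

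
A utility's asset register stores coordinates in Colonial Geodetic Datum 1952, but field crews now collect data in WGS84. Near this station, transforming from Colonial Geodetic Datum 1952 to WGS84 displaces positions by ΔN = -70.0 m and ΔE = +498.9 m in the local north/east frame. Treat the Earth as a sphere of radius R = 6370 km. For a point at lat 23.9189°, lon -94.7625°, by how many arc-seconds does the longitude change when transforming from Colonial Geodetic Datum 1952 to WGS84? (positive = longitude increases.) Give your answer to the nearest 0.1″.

Δλ = 17.7″

At latitude 23.9189°, cos φ = 0.914120.
One radian of longitude at latitude φ spans R cos φ, so Δλ = ΔE / (R cos φ) = 498.9 / (6370000 × 0.914120) = 8.5678e-05 rad = 17.672″.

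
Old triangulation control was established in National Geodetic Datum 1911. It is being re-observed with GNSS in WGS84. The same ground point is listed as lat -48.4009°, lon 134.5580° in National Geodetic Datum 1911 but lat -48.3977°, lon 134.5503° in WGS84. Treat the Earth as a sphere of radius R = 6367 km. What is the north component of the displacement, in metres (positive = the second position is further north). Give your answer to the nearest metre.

ΔN = 356 m

Δφ = -48.3977° − -48.4009° = +0.0032°; Δλ = 134.5503° − 134.5580° = -0.0077°.
1° along a meridian = πR/180 = 111125 m.
ΔN = Δφ × 111125 = 355.6 m; ΔE = Δλ × 111125 × cos(-48.4009°) = -0.0077 × 111125 × 0.663914 = -568.1 m.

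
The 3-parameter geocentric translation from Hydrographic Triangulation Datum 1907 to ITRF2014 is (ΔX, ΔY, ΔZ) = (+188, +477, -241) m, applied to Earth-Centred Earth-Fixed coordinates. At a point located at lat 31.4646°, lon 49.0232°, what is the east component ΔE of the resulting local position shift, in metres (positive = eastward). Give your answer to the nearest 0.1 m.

At φ = 31.4646°, λ = 49.0232°: sin φ = 0.521972, cos φ = 0.852963, sin λ = 0.754975, cos λ = 0.655753.
ΔE = −sin λ·ΔX + cos λ·ΔY = −(0.754975)·(188) + (0.655753)·(477) = 170.86 m.

ΔE = 170.9 m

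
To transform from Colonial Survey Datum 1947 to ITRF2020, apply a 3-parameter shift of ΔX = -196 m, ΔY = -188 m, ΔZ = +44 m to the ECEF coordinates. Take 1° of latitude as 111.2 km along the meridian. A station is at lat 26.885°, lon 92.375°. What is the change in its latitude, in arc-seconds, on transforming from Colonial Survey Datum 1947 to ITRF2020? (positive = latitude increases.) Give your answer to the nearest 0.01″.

sin φ = 0.452201, cos φ = 0.891916, sin λ = 0.999141, cos λ = -0.041440.
North component: ΔN = −sin φ cos λ·ΔX − sin φ sin λ·ΔY + cos φ·ΔZ = −(0.452201)(-0.041440)(-196) − (0.452201)(0.999141)(-188) + (0.891916)(44) = 120.51 m.
1° of latitude spans 111200 m, so Δφ = 120.51 / 111200 × 3600 = 3.901″.

Δφ = 3.90″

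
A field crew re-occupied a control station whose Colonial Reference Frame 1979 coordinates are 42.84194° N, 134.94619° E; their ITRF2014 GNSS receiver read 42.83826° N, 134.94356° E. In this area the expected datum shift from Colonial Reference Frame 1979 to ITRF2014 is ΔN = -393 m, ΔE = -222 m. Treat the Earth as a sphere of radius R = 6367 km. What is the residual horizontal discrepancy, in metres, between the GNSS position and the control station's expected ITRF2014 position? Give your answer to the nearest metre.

18 m

Observed coordinate differences: Δφ = -0.00368°, Δλ = -0.00263°.
Converting to metres (1° lat = 111125 m, cos φ = 0.733232): observed ΔN = -408.9 m, observed ΔE = -214.3 m.
Subtracting the expected shift leaves a residual of -408.9 − (-393) = -15.9 m north and -214.3 − (-222) = 7.7 m east.
Residual distance = √((-15.9)² + 7.7²) = 17.7 m.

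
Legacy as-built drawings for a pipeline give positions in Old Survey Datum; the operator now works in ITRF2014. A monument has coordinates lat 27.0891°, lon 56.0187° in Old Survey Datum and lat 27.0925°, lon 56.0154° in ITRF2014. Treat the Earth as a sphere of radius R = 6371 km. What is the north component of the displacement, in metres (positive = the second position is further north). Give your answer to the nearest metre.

Δφ = 27.0925° − 27.0891° = +0.0034°; Δλ = 56.0154° − 56.0187° = -0.0033°.
1° along a meridian = πR/180 = 111195 m.
ΔN = Δφ × 111195 = 378.1 m; ΔE = Δλ × 111195 × cos(27.0891°) = -0.0033 × 111195 × 0.890299 = -326.7 m.

ΔN = 378 m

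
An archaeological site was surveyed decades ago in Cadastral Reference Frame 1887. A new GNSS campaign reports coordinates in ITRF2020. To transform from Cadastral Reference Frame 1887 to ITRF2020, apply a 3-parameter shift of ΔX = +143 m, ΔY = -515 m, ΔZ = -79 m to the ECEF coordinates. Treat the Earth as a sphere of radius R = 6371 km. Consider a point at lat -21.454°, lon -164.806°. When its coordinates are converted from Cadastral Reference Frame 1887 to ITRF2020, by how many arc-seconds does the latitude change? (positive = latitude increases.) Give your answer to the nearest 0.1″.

sin φ = -0.365754, cos φ = 0.930712, sin λ = -0.262088, cos λ = -0.965044.
North component: ΔN = −sin φ cos λ·ΔX − sin φ sin λ·ΔY + cos φ·ΔZ = −(-0.365754)(-0.965044)(143) − (-0.365754)(-0.262088)(-515) + (0.930712)(-79) = -74.63 m.
1° of latitude spans πR/180 = 111195 m, so Δφ = -74.63 / 111195 × 3600 = -2.416″.

Δφ = -2.4″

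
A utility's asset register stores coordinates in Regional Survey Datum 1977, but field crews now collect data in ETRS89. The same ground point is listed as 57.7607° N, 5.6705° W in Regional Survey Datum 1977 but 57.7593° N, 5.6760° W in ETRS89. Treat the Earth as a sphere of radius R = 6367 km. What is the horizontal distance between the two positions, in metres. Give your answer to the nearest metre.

361 m

Δφ = 57.7593° − 57.7607° = -0.0014°; Δλ = -5.6760° − -5.6705° = -0.0055°.
1° along a meridian = πR/180 = 111125 m.
ΔN = Δφ × 111125 = -155.6 m; ΔE = Δλ × 111125 × cos(57.7607°) = -0.0055 × 111125 × 0.533457 = -326.0 m.
Distance = √(ΔE² + ΔN²) = √((-326.0)² + (-155.6)²) = 361.3 m.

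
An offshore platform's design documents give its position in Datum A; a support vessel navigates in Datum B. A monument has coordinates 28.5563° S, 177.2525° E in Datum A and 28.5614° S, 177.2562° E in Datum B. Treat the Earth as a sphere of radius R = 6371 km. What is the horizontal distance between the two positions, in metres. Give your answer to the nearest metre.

672 m

Δφ = -28.5614° − -28.5563° = -0.0051°; Δλ = 177.2562° − 177.2525° = +0.0037°.
1° along a meridian = πR/180 = 111195 m.
ΔN = Δφ × 111195 = -567.1 m; ΔE = Δλ × 111195 × cos(-28.5563°) = +0.0037 × 111195 × 0.878348 = 361.4 m.
Distance = √(ΔE² + ΔN²) = √(361.4² + (-567.1)²) = 672.4 m.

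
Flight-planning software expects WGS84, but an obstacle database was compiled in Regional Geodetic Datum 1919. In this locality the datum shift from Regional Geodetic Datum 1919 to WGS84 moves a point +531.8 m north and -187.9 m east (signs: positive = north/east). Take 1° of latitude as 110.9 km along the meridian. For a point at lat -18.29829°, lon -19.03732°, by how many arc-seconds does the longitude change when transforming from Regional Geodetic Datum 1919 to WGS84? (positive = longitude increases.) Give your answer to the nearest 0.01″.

At latitude -18.29829°, cos φ = 0.949435.
1° of longitude at this latitude = 110.9 × cos φ = 105.29 km, so Δλ = -187.9 / 105292.3 = -0.0017846° = -6.424″.

Δλ = -6.42″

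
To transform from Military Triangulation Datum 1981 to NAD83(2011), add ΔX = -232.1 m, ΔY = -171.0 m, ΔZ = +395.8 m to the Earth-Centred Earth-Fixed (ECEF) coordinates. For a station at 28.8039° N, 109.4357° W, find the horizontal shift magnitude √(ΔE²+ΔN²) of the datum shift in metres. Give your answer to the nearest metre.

At φ = 28.8039°, λ = -109.4357°: sin φ = 0.481813, cos φ = 0.876274, sin λ = -0.943016, cos λ = -0.332749.
ΔE = −sin λ·ΔX + cos λ·ΔY = −(-0.943016)·(-232.1) + (-0.332749)·(-171.0) = -161.97 m.
ΔN = −sin φ cos λ·ΔX − sin φ sin λ·ΔY + cos φ·ΔZ = −(0.481813)(-0.332749)(-232.1) − (0.481813)(-0.943016)(-171.0) + (0.876274)(395.8) = 231.92 m.
Horizontal magnitude = √(ΔE² + ΔN²) = √((-161.97)² + 231.92²) = 282.88 m.

283 m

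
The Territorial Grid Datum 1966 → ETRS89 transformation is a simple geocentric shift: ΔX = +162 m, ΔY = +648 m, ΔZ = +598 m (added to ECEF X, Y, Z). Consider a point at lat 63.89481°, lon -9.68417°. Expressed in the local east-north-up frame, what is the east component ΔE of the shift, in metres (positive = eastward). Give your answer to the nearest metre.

ΔE = 666 m

At φ = 63.89481°, λ = -9.68417°: sin φ = 0.897988, cos φ = 0.440021, sin λ = -0.168217, cos λ = 0.985750.
ΔE = −sin λ·ΔX + cos λ·ΔY = −(-0.168217)·(162) + (0.985750)·(648) = 666.02 m.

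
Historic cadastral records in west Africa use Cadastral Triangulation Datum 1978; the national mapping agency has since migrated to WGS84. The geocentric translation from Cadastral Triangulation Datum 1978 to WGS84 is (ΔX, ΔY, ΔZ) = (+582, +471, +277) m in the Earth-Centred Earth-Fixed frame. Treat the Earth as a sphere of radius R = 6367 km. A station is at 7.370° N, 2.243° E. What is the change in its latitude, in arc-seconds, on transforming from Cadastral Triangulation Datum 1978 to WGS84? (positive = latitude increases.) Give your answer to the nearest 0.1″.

Δφ = 6.4″

sin φ = 0.128276, cos φ = 0.991738, sin λ = 0.039138, cos λ = 0.999234.
North component: ΔN = −sin φ cos λ·ΔX − sin φ sin λ·ΔY + cos φ·ΔZ = −(0.128276)(0.999234)(582) − (0.128276)(0.039138)(471) + (0.991738)(277) = 197.75 m.
1° of latitude spans πR/180 = 111125 m, so Δφ = 197.75 / 111125 × 3600 = 6.406″.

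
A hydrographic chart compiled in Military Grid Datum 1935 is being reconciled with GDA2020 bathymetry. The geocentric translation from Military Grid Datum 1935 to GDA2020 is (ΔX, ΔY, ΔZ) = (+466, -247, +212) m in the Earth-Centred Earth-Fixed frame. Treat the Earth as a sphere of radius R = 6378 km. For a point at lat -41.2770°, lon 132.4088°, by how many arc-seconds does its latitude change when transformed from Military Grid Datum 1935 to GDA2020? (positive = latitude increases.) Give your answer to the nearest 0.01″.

sin φ = -0.659700, cos φ = 0.751529, sin λ = 0.738352, cos λ = -0.674416.
North component: ΔN = −sin φ cos λ·ΔX − sin φ sin λ·ΔY + cos φ·ΔZ = −(-0.659700)(-0.674416)(466) − (-0.659700)(0.738352)(-247) + (0.751529)(212) = -168.32 m.
1° of latitude spans πR/180 = 111317 m, so Δφ = -168.32 / 111317 × 3600 = -5.443″.

Δφ = -5.44″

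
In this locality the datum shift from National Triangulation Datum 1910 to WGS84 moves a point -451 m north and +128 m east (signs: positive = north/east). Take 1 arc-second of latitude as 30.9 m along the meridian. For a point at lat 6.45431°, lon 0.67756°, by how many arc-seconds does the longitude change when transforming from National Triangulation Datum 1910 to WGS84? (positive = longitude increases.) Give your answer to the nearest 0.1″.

At latitude 6.45431°, cos φ = 0.993662.
1″ of longitude at this latitude = 30.90 × cos φ = 30.7042 m, so Δλ = 128.0 / 30.7042 = 4.169″.

Δλ = 4.2″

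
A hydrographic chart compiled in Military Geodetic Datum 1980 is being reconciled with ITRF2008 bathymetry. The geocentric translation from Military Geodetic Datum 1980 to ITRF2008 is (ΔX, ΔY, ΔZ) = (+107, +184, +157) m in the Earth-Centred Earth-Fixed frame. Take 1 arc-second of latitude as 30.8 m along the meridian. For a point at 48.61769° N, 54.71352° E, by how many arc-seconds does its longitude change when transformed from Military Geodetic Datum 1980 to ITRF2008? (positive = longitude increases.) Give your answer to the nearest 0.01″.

sin φ = 0.750315, cos φ = 0.661080, sin λ = 0.816274, cos λ = 0.577665.
East component: ΔE = −sin λ·ΔX + cos λ·ΔY = −(0.816274)(107) + (0.577665)(184) = 18.95 m.
1° of latitude spans 3600 × 30.80 = 110880 m; at latitude φ, 1° of longitude spans that × cos φ = 73300.6 m, so Δλ = 18.95 / 73300.6 × 3600 = 0.931″.

Δλ = 0.93″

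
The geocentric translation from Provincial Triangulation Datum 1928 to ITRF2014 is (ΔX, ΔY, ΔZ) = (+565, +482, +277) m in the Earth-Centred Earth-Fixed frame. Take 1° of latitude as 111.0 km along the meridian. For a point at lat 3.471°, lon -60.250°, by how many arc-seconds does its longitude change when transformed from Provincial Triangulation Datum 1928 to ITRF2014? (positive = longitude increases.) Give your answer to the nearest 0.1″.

sin φ = 0.060543, cos φ = 0.998166, sin λ = -0.868199, cos λ = 0.496217.
East component: ΔE = −sin λ·ΔX + cos λ·ΔY = −(-0.868199)(565) + (0.496217)(482) = 729.71 m.
1° of latitude spans 111000 m; at latitude φ, 1° of longitude spans that × cos φ = 110796.4 m, so Δλ = 729.71 / 110796.4 × 3600 = 23.710″.

Δλ = 23.7″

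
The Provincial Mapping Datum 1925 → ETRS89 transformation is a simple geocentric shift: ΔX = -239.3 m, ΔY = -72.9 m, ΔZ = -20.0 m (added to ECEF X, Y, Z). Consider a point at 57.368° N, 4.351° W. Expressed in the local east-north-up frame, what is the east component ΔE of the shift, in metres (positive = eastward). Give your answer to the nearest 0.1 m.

The local east axis at (φ, λ) is (−sin λ, cos λ, 0), so ΔE = −sin(-4.351°)·(-239.3) + cos(-4.351°)·(-72.9) = -90.84 m.

ΔE = -90.8 m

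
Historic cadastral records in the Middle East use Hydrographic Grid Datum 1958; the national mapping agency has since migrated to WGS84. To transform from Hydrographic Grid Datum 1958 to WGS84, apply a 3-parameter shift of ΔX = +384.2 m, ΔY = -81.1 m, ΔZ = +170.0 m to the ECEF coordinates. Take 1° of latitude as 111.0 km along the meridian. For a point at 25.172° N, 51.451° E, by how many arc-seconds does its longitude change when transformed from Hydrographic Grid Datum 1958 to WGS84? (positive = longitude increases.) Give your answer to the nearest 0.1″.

sin φ = 0.425337, cos φ = 0.905035, sin λ = 0.782075, cos λ = 0.623184.
East component: ΔE = −sin λ·ΔX + cos λ·ΔY = −(0.782075)(384.2) + (0.623184)(-81.1) = -351.01 m.
1° of latitude spans 111000 m; at latitude φ, 1° of longitude spans that × cos φ = 100458.9 m, so Δλ = -351.01 / 100458.9 × 3600 = -12.579″.

Δλ = -12.6″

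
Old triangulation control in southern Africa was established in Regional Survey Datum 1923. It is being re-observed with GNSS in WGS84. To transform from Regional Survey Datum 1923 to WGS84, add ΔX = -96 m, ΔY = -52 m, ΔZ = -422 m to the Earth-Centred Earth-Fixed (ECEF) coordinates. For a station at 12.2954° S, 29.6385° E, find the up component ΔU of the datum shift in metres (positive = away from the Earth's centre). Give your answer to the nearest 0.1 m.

ΔU = -16.8 m

The local up (radial) axis is (cos φ cos λ, cos φ sin λ, sin φ), giving ΔU = -81.526 − 25.126 + 89.866 = -16.79 m.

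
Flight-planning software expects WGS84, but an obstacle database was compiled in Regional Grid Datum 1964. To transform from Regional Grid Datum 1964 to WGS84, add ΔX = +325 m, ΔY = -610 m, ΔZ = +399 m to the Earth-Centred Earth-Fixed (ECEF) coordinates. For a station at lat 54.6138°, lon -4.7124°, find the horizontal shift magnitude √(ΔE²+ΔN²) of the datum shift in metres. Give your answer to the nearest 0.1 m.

585.9 m

At φ = 54.6138°, λ = -4.7124°: sin φ = 0.815267, cos φ = 0.579085, sin λ = -0.082154, cos λ = 0.996620.
ΔE = −sin λ·ΔX + cos λ·ΔY = −(-0.082154)·(325) + (0.996620)·(-610) = -581.24 m.
ΔN = −sin φ cos λ·ΔX − sin φ sin λ·ΔY + cos φ·ΔZ = −(0.815267)(0.996620)(325) − (0.815267)(-0.082154)(-610) + (0.579085)(399) = -73.87 m.
Horizontal magnitude = √(ΔE² + ΔN²) = √((-581.24)² + (-73.87)²) = 585.91 m.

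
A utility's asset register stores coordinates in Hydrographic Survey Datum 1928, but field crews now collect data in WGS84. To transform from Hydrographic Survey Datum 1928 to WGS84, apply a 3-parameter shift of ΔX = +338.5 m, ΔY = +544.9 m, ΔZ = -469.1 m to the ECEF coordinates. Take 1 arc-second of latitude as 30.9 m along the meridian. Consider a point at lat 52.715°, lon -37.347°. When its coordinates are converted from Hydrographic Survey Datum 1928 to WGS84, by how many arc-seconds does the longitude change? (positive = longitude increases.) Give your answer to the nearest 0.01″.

sin φ = 0.795632, cos φ = 0.605780, sin λ = -0.606641, cos λ = 0.794976.
East component: ΔE = −sin λ·ΔX + cos λ·ΔY = −(-0.606641)(338.5) + (0.794976)(544.9) = 638.53 m.
1° of latitude spans 3600 × 30.90 = 111240 m; at latitude φ, 1° of longitude spans that × cos φ = 67387.0 m, so Δλ = 638.53 / 67387.0 × 3600 = 34.112″.

Δλ = 34.11″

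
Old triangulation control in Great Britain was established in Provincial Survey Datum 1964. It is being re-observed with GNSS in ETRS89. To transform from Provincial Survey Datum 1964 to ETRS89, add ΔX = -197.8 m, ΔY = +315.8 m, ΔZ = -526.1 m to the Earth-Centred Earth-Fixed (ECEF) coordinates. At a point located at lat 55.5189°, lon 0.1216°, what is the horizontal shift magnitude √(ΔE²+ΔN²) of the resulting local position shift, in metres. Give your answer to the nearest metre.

344 m

At φ = 55.5189°, λ = 0.1216°: sin φ = 0.824313, cos φ = 0.566134, sin λ = 0.002122, cos λ = 0.999998.
ΔE = −sin λ·ΔX + cos λ·ΔY = −(0.002122)·(-197.8) + (0.999998)·(315.8) = 316.22 m.
ΔN = −sin φ cos λ·ΔX − sin φ sin λ·ΔY + cos φ·ΔZ = −(0.824313)(0.999998)(-197.8) − (0.824313)(0.002122)(315.8) + (0.566134)(-526.1) = -135.35 m.
Horizontal magnitude = √(ΔE² + ΔN²) = √(316.22² + (-135.35)²) = 343.97 m.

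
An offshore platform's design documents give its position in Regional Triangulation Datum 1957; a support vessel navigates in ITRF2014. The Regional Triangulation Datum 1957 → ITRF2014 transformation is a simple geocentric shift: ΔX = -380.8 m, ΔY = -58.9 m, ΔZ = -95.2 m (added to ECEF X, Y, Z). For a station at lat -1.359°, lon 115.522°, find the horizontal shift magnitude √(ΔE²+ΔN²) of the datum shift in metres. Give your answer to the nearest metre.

380 m

The local east axis at (φ, λ) is (−sin λ, cos λ, 0), so ΔE = −sin(115.522°)·(-380.8) + cos(115.522°)·(-58.9) = 369.02 m.
The local north axis is (−sin φ cos λ, −sin φ sin λ, cos φ), giving ΔN = 3.891 − 1.261 − 95.173 = -92.54 m.
Horizontal magnitude = √(ΔE² + ΔN²) = √(369.02² + (-92.54)²) = 380.45 m.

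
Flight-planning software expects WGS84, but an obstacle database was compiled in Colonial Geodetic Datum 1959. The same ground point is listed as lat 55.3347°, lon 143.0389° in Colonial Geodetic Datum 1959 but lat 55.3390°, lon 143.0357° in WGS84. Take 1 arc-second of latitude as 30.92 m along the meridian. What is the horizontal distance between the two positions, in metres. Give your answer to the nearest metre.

520 m

Δφ = 55.3390° − 55.3347° = +0.0043°; Δλ = 143.0357° − 143.0389° = -0.0032°.
1° of latitude = 3600 × 30.92 = 111312 m.
ΔN = Δφ × 111312 = 478.6 m; ΔE = Δλ × 111312 × cos(55.3347°) = -0.0032 × 111312 × 0.568782 = -202.6 m.
Distance = √(ΔE² + ΔN²) = √((-202.6)² + 478.6²) = 519.8 m.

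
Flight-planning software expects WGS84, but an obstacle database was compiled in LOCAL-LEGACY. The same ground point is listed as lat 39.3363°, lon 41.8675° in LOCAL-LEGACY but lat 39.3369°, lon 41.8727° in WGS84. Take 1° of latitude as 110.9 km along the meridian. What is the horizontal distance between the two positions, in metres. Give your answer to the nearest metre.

Δφ = 39.3369° − 39.3363° = +0.0006°; Δλ = 41.8727° − 41.8675° = +0.0052°.
ΔN = Δφ × 110900 = 66.5 m; ΔE = Δλ × 110900 × cos(39.3363°) = +0.0052 × 110900 × 0.773439 = 446.0 m.
Distance = √(ΔE² + ΔN²) = √(446.0² + 66.5²) = 451.0 m.

451 m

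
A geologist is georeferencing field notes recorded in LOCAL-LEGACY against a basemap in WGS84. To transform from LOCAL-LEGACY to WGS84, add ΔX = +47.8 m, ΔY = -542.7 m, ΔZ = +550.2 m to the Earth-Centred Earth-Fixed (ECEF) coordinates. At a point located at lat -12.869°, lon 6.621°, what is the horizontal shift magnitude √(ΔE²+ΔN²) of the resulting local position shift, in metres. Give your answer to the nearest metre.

The local east axis at (φ, λ) is (−sin λ, cos λ, 0), so ΔE = −sin(6.621°)·47.8 + cos(6.621°)·(-542.7) = -544.59 m.
The local north axis is (−sin φ cos λ, −sin φ sin λ, cos φ), giving ΔN = 10.575 − 13.937 + 536.380 = 533.02 m.
Horizontal magnitude = √(ΔE² + ΔN²) = √((-544.59)² + 533.02²) = 762.03 m.

762 m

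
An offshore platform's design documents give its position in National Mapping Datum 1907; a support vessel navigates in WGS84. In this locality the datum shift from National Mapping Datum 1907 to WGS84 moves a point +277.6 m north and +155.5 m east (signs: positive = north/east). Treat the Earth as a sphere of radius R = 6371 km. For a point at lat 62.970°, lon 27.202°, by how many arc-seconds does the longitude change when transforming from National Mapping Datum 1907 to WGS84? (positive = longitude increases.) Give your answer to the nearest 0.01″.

Δλ = 11.08″

At latitude 62.970°, cos φ = 0.454457.
One radian of longitude at latitude φ spans R cos φ, so Δλ = ΔE / (R cos φ) = 155.5 / (6371000 × 0.454457) = 5.3707e-05 rad = 11.078″.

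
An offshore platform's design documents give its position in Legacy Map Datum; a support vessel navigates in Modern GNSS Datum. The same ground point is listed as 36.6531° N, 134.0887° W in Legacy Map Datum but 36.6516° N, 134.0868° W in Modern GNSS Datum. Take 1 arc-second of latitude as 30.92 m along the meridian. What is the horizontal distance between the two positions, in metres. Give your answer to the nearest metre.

Δφ = 36.6516° − 36.6531° = -0.0015°; Δλ = -134.0868° − -134.0887° = +0.0019°.
1° of latitude = 3600 × 30.92 = 111312 m.
ΔN = Δφ × 111312 = -167.0 m; ΔE = Δλ × 111312 × cos(36.6531°) = +0.0019 × 111312 × 0.802265 = 169.7 m.
Distance = √(ΔE² + ΔN²) = √(169.7² + (-167.0)²) = 238.0 m.

238 m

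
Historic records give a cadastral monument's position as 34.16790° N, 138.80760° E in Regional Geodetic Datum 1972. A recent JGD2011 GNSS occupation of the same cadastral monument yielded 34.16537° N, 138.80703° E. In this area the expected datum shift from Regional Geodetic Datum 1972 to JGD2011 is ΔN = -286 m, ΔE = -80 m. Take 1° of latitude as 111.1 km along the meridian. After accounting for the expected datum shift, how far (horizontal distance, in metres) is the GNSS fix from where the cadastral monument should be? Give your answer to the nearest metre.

28 m

Observed coordinate differences: Δφ = -0.00253°, Δλ = -0.00057°.
Converting to metres (1° lat = 111100 m, cos φ = 0.827395): observed ΔN = -281.1 m, observed ΔE = -52.4 m.
Subtracting the expected shift leaves a residual of -281.1 − (-286) = 4.9 m north and -52.4 − (-80) = 27.6 m east.
Residual distance = √(4.9² + 27.6²) = 28.0 m.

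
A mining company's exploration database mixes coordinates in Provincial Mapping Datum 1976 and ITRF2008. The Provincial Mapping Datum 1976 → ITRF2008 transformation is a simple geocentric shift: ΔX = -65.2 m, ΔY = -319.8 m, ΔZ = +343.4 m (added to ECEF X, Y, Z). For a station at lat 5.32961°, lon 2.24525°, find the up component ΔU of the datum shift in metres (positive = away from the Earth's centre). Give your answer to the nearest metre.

ΔU = -45 m

The local up (radial) axis is (cos φ cos λ, cos φ sin λ, sin φ), giving ΔU = -64.868 − 12.475 + 31.897 = -45.45 m.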